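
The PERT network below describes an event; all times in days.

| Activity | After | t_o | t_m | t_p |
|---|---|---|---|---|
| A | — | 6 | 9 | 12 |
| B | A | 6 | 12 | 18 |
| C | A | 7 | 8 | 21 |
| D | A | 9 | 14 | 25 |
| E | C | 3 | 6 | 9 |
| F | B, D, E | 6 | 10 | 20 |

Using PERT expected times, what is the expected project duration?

36 days

te_A = (6 + 4·9 + 12)/6 = 54/6 = 9
te_B = (6 + 4·12 + 18)/6 = 72/6 = 12
te_C = (7 + 4·8 + 21)/6 = 60/6 = 10
te_D = (9 + 4·14 + 25)/6 = 90/6 = 15
te_E = (3 + 4·6 + 9)/6 = 36/6 = 6
te_F = (6 + 4·10 + 20)/6 = 66/6 = 11

Forward pass:
ES_A = 0; EF_A = 9
ES_B = 9; EF_B = 9+12 = 21
ES_C = 9; EF_C = 9+10 = 19
ES_D = 9; EF_D = 9+15 = 24
ES_E = 19; EF_E = 19+6 = 25
ES_F = max(EF_B=21, EF_D=24, EF_E=25) = 25; EF_F = 25+11 = 36
Expected project duration μ = 36 days. Critical path: A → C → E → F.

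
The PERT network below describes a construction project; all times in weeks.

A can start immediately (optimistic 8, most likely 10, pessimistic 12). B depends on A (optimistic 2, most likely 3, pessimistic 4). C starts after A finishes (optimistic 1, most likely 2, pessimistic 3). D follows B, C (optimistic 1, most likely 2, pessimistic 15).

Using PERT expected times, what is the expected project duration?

te_A = (8 + 4·10 + 12)/6 = 60/6 = 10
te_B = (2 + 4·3 + 4)/6 = 18/6 = 3
te_C = (1 + 4·2 + 3)/6 = 12/6 = 2
te_D = (1 + 4·2 + 15)/6 = 24/6 = 4

Forward pass:
ES_A = 0; EF_A = 10
ES_B = 10; EF_B = 10+3 = 13
ES_C = 10; EF_C = 10+2 = 12
ES_D = max(EF_B=13, EF_C=12) = 13; EF_D = 13+4 = 17
Expected project duration μ = 17 weeks. Critical path: A → B → D.

17 weeks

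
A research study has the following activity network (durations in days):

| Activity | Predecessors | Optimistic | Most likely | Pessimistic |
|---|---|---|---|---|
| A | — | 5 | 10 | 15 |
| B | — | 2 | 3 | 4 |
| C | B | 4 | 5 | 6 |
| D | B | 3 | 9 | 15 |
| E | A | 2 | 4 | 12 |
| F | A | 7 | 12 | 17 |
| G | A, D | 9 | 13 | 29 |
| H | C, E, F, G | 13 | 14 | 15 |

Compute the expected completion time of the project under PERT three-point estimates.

te_A = (5 + 4·10 + 15)/6 = 60/6 = 10
te_B = (2 + 4·3 + 4)/6 = 18/6 = 3
te_C = (4 + 4·5 + 6)/6 = 30/6 = 5
te_D = (3 + 4·9 + 15)/6 = 54/6 = 9
te_E = (2 + 4·4 + 12)/6 = 30/6 = 5
te_F = (7 + 4·12 + 17)/6 = 72/6 = 12
te_G = (9 + 4·13 + 29)/6 = 90/6 = 15
te_H = (13 + 4·14 + 15)/6 = 84/6 = 14

Forward pass:
ES_A = 0; EF_A = 10
ES_B = 0; EF_B = 3
ES_C = 3; EF_C = 3+5 = 8
ES_D = 3; EF_D = 3+9 = 12
ES_E = 10; EF_E = 10+5 = 15
ES_F = 10; EF_F = 10+12 = 22
ES_G = max(EF_A=10, EF_D=12) = 12; EF_G = 12+15 = 27
ES_H = max(EF_C=8, EF_E=15, EF_F=22, EF_G=27) = 27; EF_H = 27+14 = 41
Expected project duration μ = 41 days. Critical path: B → D → G → H.

41 days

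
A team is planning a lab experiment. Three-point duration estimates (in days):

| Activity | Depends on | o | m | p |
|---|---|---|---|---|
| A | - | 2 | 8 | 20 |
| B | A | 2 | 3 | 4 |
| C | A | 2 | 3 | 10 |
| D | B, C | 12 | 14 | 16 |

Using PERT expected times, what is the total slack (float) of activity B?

1 days

te_A = (2 + 4·8 + 20)/6 = 54/6 = 9
te_B = (2 + 4·3 + 4)/6 = 18/6 = 3
te_C = (2 + 4·3 + 10)/6 = 24/6 = 4
te_D = (12 + 4·14 + 16)/6 = 84/6 = 14

Forward pass:
ES_A = 0; EF_A = 9
ES_B = 9; EF_B = 9+3 = 12
ES_C = 9; EF_C = 9+4 = 13
ES_D = max(EF_B=12, EF_C=13) = 13; EF_D = 13+14 = 27
Expected project duration μ = 27 days. Critical path: A → C → D.

Backward pass:
LF_D = 27; LS_D = 27−14 = 13
LF_C = LS_D = 13; LS_C = 13−4 = 9
LF_B = LS_D = 13; LS_B = 13−3 = 10
LF_A = min(LS_B=10, LS_C=9) = 9; LS_A = 9−9 = 0
Slack_B = LS_B − ES_B = 10 − 9 = 1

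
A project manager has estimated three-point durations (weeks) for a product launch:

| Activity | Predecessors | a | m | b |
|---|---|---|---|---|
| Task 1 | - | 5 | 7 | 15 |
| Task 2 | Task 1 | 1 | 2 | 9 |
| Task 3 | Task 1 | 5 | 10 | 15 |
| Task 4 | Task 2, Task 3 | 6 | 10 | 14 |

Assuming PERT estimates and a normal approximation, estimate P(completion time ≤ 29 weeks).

0.644

te_Task 1 = (5 + 4·7 + 15)/6 = 48/6 = 8; σ²_Task 1 = ((15−5)/6)² = 2.778
te_Task 2 = (1 + 4·2 + 9)/6 = 18/6 = 3; σ²_Task 2 = ((9−1)/6)² = 1.778
te_Task 3 = (5 + 4·10 + 15)/6 = 60/6 = 10; σ²_Task 3 = ((15−5)/6)² = 2.778
te_Task 4 = (6 + 4·10 + 14)/6 = 60/6 = 10; σ²_Task 4 = ((14−6)/6)² = 1.778

Forward pass:
ES_Task 1 = 0; EF_Task 1 = 8
ES_Task 2 = 8; EF_Task 2 = 8+3 = 11
ES_Task 3 = 8; EF_Task 3 = 8+10 = 18
ES_Task 4 = max(EF_Task 2=11, EF_Task 3=18) = 18; EF_Task 4 = 18+10 = 28
Expected project duration μ = 28 weeks. Critical path: Task 1 → Task 3 → Task 4.

Variance along critical path = 2.778 + 2.778 + 1.778 = 7.333; σ = √7.333 = 2.708 weeks.
Z = (29 − 28) / 2.708 = 0.369
P(T ≤ 29) = Φ(0.369) ≈ 0.644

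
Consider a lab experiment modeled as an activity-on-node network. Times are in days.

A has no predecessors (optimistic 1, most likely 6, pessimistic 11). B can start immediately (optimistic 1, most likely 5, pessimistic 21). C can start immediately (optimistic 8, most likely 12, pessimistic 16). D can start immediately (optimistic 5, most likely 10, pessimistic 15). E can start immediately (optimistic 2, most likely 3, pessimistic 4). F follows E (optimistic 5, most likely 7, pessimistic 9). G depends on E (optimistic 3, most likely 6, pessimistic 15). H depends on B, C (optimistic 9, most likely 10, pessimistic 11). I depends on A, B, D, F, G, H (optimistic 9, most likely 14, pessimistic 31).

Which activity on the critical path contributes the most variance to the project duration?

I

te_A = (1 + 4·6 + 11)/6 = 36/6 = 6; σ²_A = ((11−1)/6)² = 2.778
te_B = (1 + 4·5 + 21)/6 = 42/6 = 7; σ²_B = ((21−1)/6)² = 11.111
te_C = (8 + 4·12 + 16)/6 = 72/6 = 12; σ²_C = ((16−8)/6)² = 1.778
te_D = (5 + 4·10 + 15)/6 = 60/6 = 10; σ²_D = ((15−5)/6)² = 2.778
te_E = (2 + 4·3 + 4)/6 = 18/6 = 3; σ²_E = ((4−2)/6)² = 0.111
te_F = (5 + 4·7 + 9)/6 = 42/6 = 7; σ²_F = ((9−5)/6)² = 0.444
te_G = (3 + 4·6 + 15)/6 = 42/6 = 7; σ²_G = ((15−3)/6)² = 4.000
te_H = (9 + 4·10 + 11)/6 = 60/6 = 10; σ²_H = ((11−9)/6)² = 0.111
te_I = (9 + 4·14 + 31)/6 = 96/6 = 16; σ²_I = ((31−9)/6)² = 13.444

Forward pass:
ES_A = 0; EF_A = 6
ES_B = 0; EF_B = 7
ES_C = 0; EF_C = 12
ES_D = 0; EF_D = 10
ES_E = 0; EF_E = 3
ES_F = 3; EF_F = 3+7 = 10
ES_G = 3; EF_G = 3+7 = 10
ES_H = max(EF_B=7, EF_C=12) = 12; EF_H = 12+10 = 22
ES_I = max(EF_A=6, EF_B=7, EF_D=10, EF_F=10, EF_G=10, EF_H=22) = 22; EF_I = 22+16 = 38
Expected project duration μ = 38 days. Critical path: C → H → I.

Variances on critical path: σ²_C=1.778, σ²_H=0.111, σ²_I=13.444.
Largest is σ²_I = 13.444.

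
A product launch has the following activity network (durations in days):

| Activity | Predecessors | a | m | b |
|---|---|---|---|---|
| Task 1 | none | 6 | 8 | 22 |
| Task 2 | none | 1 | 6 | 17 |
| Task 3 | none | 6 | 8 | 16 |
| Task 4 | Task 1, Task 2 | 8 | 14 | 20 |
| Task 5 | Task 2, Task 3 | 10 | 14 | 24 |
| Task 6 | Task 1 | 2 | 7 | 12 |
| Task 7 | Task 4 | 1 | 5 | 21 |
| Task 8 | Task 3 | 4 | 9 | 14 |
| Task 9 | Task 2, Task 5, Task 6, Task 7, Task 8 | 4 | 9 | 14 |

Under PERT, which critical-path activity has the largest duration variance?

Task 7

te_Task 1 = (6 + 4·8 + 22)/6 = 60/6 = 10; σ²_Task 1 = ((22−6)/6)² = 7.111
te_Task 2 = (1 + 4·6 + 17)/6 = 42/6 = 7; σ²_Task 2 = ((17−1)/6)² = 7.111
te_Task 3 = (6 + 4·8 + 16)/6 = 54/6 = 9; σ²_Task 3 = ((16−6)/6)² = 2.778
te_Task 4 = (8 + 4·14 + 20)/6 = 84/6 = 14; σ²_Task 4 = ((20−8)/6)² = 4.000
te_Task 5 = (10 + 4·14 + 24)/6 = 90/6 = 15; σ²_Task 5 = ((24−10)/6)² = 5.444
te_Task 6 = (2 + 4·7 + 12)/6 = 42/6 = 7; σ²_Task 6 = ((12−2)/6)² = 2.778
te_Task 7 = (1 + 4·5 + 21)/6 = 42/6 = 7; σ²_Task 7 = ((21−1)/6)² = 11.111
te_Task 8 = (4 + 4·9 + 14)/6 = 54/6 = 9; σ²_Task 8 = ((14−4)/6)² = 2.778
te_Task 9 = (4 + 4·9 + 14)/6 = 54/6 = 9; σ²_Task 9 = ((14−4)/6)² = 2.778

Forward pass:
ES_Task 1 = 0; EF_Task 1 = 10
ES_Task 2 = 0; EF_Task 2 = 7
ES_Task 3 = 0; EF_Task 3 = 9
ES_Task 4 = max(EF_Task 1=10, EF_Task 2=7) = 10; EF_Task 4 = 10+14 = 24
ES_Task 5 = max(EF_Task 2=7, EF_Task 3=9) = 9; EF_Task 5 = 9+15 = 24
ES_Task 6 = 10; EF_Task 6 = 10+7 = 17
ES_Task 7 = 24; EF_Task 7 = 24+7 = 31
ES_Task 8 = 9; EF_Task 8 = 9+9 = 18
ES_Task 9 = max(EF_Task 2=7, EF_Task 5=24, EF_Task 6=17, EF_Task 7=31, EF_Task 8=18) = 31; EF_Task 9 = 31+9 = 40
Expected project duration μ = 40 days. Critical path: Task 1 → Task 4 → Task 7 → Task 9.

Variances on critical path: σ²_Task 1=7.111, σ²_Task 4=4.000, σ²_Task 7=11.111, σ²_Task 9=2.778.
Largest is σ²_Task 7 = 11.111.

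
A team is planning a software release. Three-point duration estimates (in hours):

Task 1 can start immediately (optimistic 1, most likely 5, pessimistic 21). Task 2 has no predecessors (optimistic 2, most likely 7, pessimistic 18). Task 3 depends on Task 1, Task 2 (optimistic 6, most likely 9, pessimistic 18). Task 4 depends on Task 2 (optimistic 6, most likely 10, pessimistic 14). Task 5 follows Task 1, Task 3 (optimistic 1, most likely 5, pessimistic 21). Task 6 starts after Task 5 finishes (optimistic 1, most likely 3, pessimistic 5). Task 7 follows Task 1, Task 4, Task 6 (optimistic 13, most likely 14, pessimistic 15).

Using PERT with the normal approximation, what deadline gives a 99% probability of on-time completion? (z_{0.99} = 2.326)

53.1 hours

te_Task 1 = (1 + 4·5 + 21)/6 = 42/6 = 7; σ²_Task 1 = ((21−1)/6)² = 11.111
te_Task 2 = (2 + 4·7 + 18)/6 = 48/6 = 8; σ²_Task 2 = ((18−2)/6)² = 7.111
te_Task 3 = (6 + 4·9 + 18)/6 = 60/6 = 10; σ²_Task 3 = ((18−6)/6)² = 4.000
te_Task 4 = (6 + 4·10 + 14)/6 = 60/6 = 10; σ²_Task 4 = ((14−6)/6)² = 1.778
te_Task 5 = (1 + 4·5 + 21)/6 = 42/6 = 7; σ²_Task 5 = ((21−1)/6)² = 11.111
te_Task 6 = (1 + 4·3 + 5)/6 = 18/6 = 3; σ²_Task 6 = ((5−1)/6)² = 0.444
te_Task 7 = (13 + 4·14 + 15)/6 = 84/6 = 14; σ²_Task 7 = ((15−13)/6)² = 0.111

Forward pass:
ES_Task 1 = 0; EF_Task 1 = 7
ES_Task 2 = 0; EF_Task 2 = 8
ES_Task 3 = max(EF_Task 1=7, EF_Task 2=8) = 8; EF_Task 3 = 8+10 = 18
ES_Task 4 = 8; EF_Task 4 = 8+10 = 18
ES_Task 5 = max(EF_Task 1=7, EF_Task 3=18) = 18; EF_Task 5 = 18+7 = 25
ES_Task 6 = 25; EF_Task 6 = 25+3 = 28
ES_Task 7 = max(EF_Task 1=7, EF_Task 4=18, EF_Task 6=28) = 28; EF_Task 7 = 28+14 = 42
Expected project duration μ = 42 hours. Critical path: Task 2 → Task 3 → Task 5 → Task 6 → Task 7.

Variance along critical path = 7.111 + 4.000 + 11.111 + 0.444 + 0.111 = 22.778; σ = 4.773 hours.
D = μ + z·σ = 42 + 2.326·4.773 = 53.1 hours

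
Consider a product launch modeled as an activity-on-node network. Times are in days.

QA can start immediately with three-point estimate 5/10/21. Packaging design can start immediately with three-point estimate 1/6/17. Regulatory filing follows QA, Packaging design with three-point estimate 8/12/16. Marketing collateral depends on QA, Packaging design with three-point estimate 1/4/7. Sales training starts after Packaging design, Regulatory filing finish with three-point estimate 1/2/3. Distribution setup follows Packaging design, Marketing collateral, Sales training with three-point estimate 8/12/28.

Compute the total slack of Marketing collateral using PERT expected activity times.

10 days

te_QA = (5 + 4·10 + 21)/6 = 66/6 = 11
te_Packaging design = (1 + 4·6 + 17)/6 = 42/6 = 7
te_Regulatory filing = (8 + 4·12 + 16)/6 = 72/6 = 12
te_Marketing collateral = (1 + 4·4 + 7)/6 = 24/6 = 4
te_Sales training = (1 + 4·2 + 3)/6 = 12/6 = 2
te_Distribution setup = (8 + 4·12 + 28)/6 = 84/6 = 14

Forward pass:
ES_QA = 0; EF_QA = 11
ES_Packaging design = 0; EF_Packaging design = 7
ES_Regulatory filing = max(EF_QA=11, EF_Packaging design=7) = 11; EF_Regulatory filing = 11+12 = 23
ES_Marketing collateral = max(EF_QA=11, EF_Packaging design=7) = 11; EF_Marketing collateral = 11+4 = 15
ES_Sales training = max(EF_Packaging design=7, EF_Regulatory filing=23) = 23; EF_Sales training = 23+2 = 25
ES_Distribution setup = max(EF_Packaging design=7, EF_Marketing collateral=15, EF_Sales training=25) = 25; EF_Distribution setup = 25+14 = 39
Expected project duration μ = 39 days. Critical path: QA → Regulatory filing → Sales training → Distribution setup.

Backward pass:
LF_Distribution setup = 39; LS_Distribution setup = 39−14 = 25
LF_Sales training = LS_Distribution setup = 25; LS_Sales training = 25−2 = 23
LF_Marketing collateral = LS_Distribution setup = 25; LS_Marketing collateral = 25−4 = 21
LF_Regulatory filing = LS_Sales training = 23; LS_Regulatory filing = 23−12 = 11
LF_Packaging design = min(LS_Regulatory filing=11, LS_Marketing collateral=21, LS_Sales training=23, LS_Distribution setup=25) = 11; LS_Packaging design = 11−7 = 4
LF_QA = min(LS_Regulatory filing=11, LS_Marketing collateral=21) = 11; LS_QA = 11−11 = 0
Slack_Marketing collateral = LS_Marketing collateral − ES_Marketing collateral = 21 − 11 = 10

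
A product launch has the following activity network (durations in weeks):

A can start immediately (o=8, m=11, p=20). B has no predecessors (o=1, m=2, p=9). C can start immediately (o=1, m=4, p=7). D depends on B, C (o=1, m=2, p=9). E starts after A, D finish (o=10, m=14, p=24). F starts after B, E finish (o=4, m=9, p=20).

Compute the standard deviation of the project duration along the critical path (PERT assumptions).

4.07 weeks

te_A = (8 + 4·11 + 20)/6 = 72/6 = 12; σ²_A = ((20−8)/6)² = 4.000
te_B = (1 + 4·2 + 9)/6 = 18/6 = 3; σ²_B = ((9−1)/6)² = 1.778
te_C = (1 + 4·4 + 7)/6 = 24/6 = 4; σ²_C = ((7−1)/6)² = 1.000
te_D = (1 + 4·2 + 9)/6 = 18/6 = 3; σ²_D = ((9−1)/6)² = 1.778
te_E = (10 + 4·14 + 24)/6 = 90/6 = 15; σ²_E = ((24−10)/6)² = 5.444
te_F = (4 + 4·9 + 20)/6 = 60/6 = 10; σ²_F = ((20−4)/6)² = 7.111

Forward pass:
ES_A = 0; EF_A = 12
ES_B = 0; EF_B = 3
ES_C = 0; EF_C = 4
ES_D = max(EF_B=3, EF_C=4) = 4; EF_D = 4+3 = 7
ES_E = max(EF_A=12, EF_D=7) = 12; EF_E = 12+15 = 27
ES_F = max(EF_B=3, EF_E=27) = 27; EF_F = 27+10 = 37
Expected project duration μ = 37 weeks. Critical path: A → E → F.

Variance along critical path = 4.000 + 5.444 + 7.111 = 16.556
σ = √16.556 = 4.069 weeks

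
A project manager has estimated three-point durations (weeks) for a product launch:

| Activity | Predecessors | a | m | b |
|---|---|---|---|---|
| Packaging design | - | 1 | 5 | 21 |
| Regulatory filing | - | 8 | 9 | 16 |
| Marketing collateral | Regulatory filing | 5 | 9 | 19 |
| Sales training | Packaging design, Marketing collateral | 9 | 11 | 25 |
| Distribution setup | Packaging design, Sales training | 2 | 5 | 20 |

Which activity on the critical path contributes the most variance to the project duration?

te_Packaging design = (1 + 4·5 + 21)/6 = 42/6 = 7; σ²_Packaging design = ((21−1)/6)² = 11.111
te_Regulatory filing = (8 + 4·9 + 16)/6 = 60/6 = 10; σ²_Regulatory filing = ((16−8)/6)² = 1.778
te_Marketing collateral = (5 + 4·9 + 19)/6 = 60/6 = 10; σ²_Marketing collateral = ((19−5)/6)² = 5.444
te_Sales training = (9 + 4·11 + 25)/6 = 78/6 = 13; σ²_Sales training = ((25−9)/6)² = 7.111
te_Distribution setup = (2 + 4·5 + 20)/6 = 42/6 = 7; σ²_Distribution setup = ((20−2)/6)² = 9.000

Forward pass:
ES_Packaging design = 0; EF_Packaging design = 7
ES_Regulatory filing = 0; EF_Regulatory filing = 10
ES_Marketing collateral = 10; EF_Marketing collateral = 10+10 = 20
ES_Sales training = max(EF_Packaging design=7, EF_Marketing collateral=20) = 20; EF_Sales training = 20+13 = 33
ES_Distribution setup = max(EF_Packaging design=7, EF_Sales training=33) = 33; EF_Distribution setup = 33+7 = 40
Expected project duration μ = 40 weeks. Critical path: Regulatory filing → Marketing collateral → Sales training → Distribution setup.

Variances on critical path: σ²_Regulatory filing=1.778, σ²_Marketing collateral=5.444, σ²_Sales training=7.111, σ²_Distribution setup=9.000.
Largest is σ²_Distribution setup = 9.000.

Distribution setup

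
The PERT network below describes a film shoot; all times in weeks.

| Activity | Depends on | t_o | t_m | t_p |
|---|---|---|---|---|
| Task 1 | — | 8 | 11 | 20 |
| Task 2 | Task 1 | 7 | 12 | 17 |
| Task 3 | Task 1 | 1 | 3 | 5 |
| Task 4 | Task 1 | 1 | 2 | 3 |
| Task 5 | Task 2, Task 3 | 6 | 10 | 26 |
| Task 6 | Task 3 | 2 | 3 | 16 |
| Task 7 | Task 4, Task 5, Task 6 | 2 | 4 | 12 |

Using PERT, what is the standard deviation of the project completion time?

te_Task 1 = (8 + 4·11 + 20)/6 = 72/6 = 12; σ²_Task 1 = ((20−8)/6)² = 4.000
te_Task 2 = (7 + 4·12 + 17)/6 = 72/6 = 12; σ²_Task 2 = ((17−7)/6)² = 2.778
te_Task 3 = (1 + 4·3 + 5)/6 = 18/6 = 3; σ²_Task 3 = ((5−1)/6)² = 0.444
te_Task 4 = (1 + 4·2 + 3)/6 = 12/6 = 2; σ²_Task 4 = ((3−1)/6)² = 0.111
te_Task 5 = (6 + 4·10 + 26)/6 = 72/6 = 12; σ²_Task 5 = ((26−6)/6)² = 11.111
te_Task 6 = (2 + 4·3 + 16)/6 = 30/6 = 5; σ²_Task 6 = ((16−2)/6)² = 5.444
te_Task 7 = (2 + 4·4 + 12)/6 = 30/6 = 5; σ²_Task 7 = ((12−2)/6)² = 2.778

Forward pass:
ES_Task 1 = 0; EF_Task 1 = 12
ES_Task 2 = 12; EF_Task 2 = 12+12 = 24
ES_Task 3 = 12; EF_Task 3 = 12+3 = 15
ES_Task 4 = 12; EF_Task 4 = 12+2 = 14
ES_Task 5 = max(EF_Task 2=24, EF_Task 3=15) = 24; EF_Task 5 = 24+12 = 36
ES_Task 6 = 15; EF_Task 6 = 15+5 = 20
ES_Task 7 = max(EF_Task 4=14, EF_Task 5=36, EF_Task 6=20) = 36; EF_Task 7 = 36+5 = 41
Expected project duration μ = 41 weeks. Critical path: Task 1 → Task 2 → Task 5 → Task 7.

Variance along critical path = 4.000 + 2.778 + 11.111 + 2.778 = 20.667
σ = √20.667 = 4.546 weeks

4.55 weeks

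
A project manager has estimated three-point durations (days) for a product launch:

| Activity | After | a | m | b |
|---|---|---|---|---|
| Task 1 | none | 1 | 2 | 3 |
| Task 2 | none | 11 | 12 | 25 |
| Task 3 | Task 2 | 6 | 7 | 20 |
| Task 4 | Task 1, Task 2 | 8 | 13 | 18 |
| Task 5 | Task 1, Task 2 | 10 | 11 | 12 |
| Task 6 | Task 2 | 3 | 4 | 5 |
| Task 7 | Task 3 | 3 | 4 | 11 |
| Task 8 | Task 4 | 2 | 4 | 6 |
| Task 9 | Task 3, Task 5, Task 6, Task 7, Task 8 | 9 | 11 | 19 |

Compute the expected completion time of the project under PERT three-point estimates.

43 days

te_Task 1 = (1 + 4·2 + 3)/6 = 12/6 = 2
te_Task 2 = (11 + 4·12 + 25)/6 = 84/6 = 14
te_Task 3 = (6 + 4·7 + 20)/6 = 54/6 = 9
te_Task 4 = (8 + 4·13 + 18)/6 = 78/6 = 13
te_Task 5 = (10 + 4·11 + 12)/6 = 66/6 = 11
te_Task 6 = (3 + 4·4 + 5)/6 = 24/6 = 4
te_Task 7 = (3 + 4·4 + 11)/6 = 30/6 = 5
te_Task 8 = (2 + 4·4 + 6)/6 = 24/6 = 4
te_Task 9 = (9 + 4·11 + 19)/6 = 72/6 = 12

Forward pass:
ES_Task 1 = 0; EF_Task 1 = 2
ES_Task 2 = 0; EF_Task 2 = 14
ES_Task 3 = 14; EF_Task 3 = 14+9 = 23
ES_Task 4 = max(EF_Task 1=2, EF_Task 2=14) = 14; EF_Task 4 = 14+13 = 27
ES_Task 5 = max(EF_Task 1=2, EF_Task 2=14) = 14; EF_Task 5 = 14+11 = 25
ES_Task 6 = 14; EF_Task 6 = 14+4 = 18
ES_Task 7 = 23; EF_Task 7 = 23+5 = 28
ES_Task 8 = 27; EF_Task 8 = 27+4 = 31
ES_Task 9 = max(EF_Task 3=23, EF_Task 5=25, EF_Task 6=18, EF_Task 7=28, EF_Task 8=31) = 31; EF_Task 9 = 31+12 = 43
Expected project duration μ = 43 days. Critical path: Task 2 → Task 4 → Task 8 → Task 9.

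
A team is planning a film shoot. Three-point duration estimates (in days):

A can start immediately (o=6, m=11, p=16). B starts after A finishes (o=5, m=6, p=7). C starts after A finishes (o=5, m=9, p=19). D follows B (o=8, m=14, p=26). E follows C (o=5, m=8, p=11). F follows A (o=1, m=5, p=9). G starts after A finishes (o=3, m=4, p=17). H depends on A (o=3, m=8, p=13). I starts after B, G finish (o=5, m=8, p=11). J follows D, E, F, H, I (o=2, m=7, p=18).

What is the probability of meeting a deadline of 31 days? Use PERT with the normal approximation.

0.019

te_A = (6 + 4·11 + 16)/6 = 66/6 = 11; σ²_A = ((16−6)/6)² = 2.778
te_B = (5 + 4·6 + 7)/6 = 36/6 = 6; σ²_B = ((7−5)/6)² = 0.111
te_C = (5 + 4·9 + 19)/6 = 60/6 = 10; σ²_C = ((19−5)/6)² = 5.444
te_D = (8 + 4·14 + 26)/6 = 90/6 = 15; σ²_D = ((26−8)/6)² = 9.000
te_E = (5 + 4·8 + 11)/6 = 48/6 = 8; σ²_E = ((11−5)/6)² = 1.000
te_F = (1 + 4·5 + 9)/6 = 30/6 = 5; σ²_F = ((9−1)/6)² = 1.778
te_G = (3 + 4·4 + 17)/6 = 36/6 = 6; σ²_G = ((17−3)/6)² = 5.444
te_H = (3 + 4·8 + 13)/6 = 48/6 = 8; σ²_H = ((13−3)/6)² = 2.778
te_I = (5 + 4·8 + 11)/6 = 48/6 = 8; σ²_I = ((11−5)/6)² = 1.000
te_J = (2 + 4·7 + 18)/6 = 48/6 = 8; σ²_J = ((18−2)/6)² = 7.111

Forward pass:
ES_A = 0; EF_A = 11
ES_B = 11; EF_B = 11+6 = 17
ES_C = 11; EF_C = 11+10 = 21
ES_D = 17; EF_D = 17+15 = 32
ES_E = 21; EF_E = 21+8 = 29
ES_F = 11; EF_F = 11+5 = 16
ES_G = 11; EF_G = 11+6 = 17
ES_H = 11; EF_H = 11+8 = 19
ES_I = max(EF_B=17, EF_G=17) = 17; EF_I = 17+8 = 25
ES_J = max(EF_D=32, EF_E=29, EF_F=16, EF_H=19, EF_I=25) = 32; EF_J = 32+8 = 40
Expected project duration μ = 40 days. Critical path: A → B → D → J.

Variance along critical path = 2.778 + 0.111 + 9.000 + 7.111 = 19.000; σ = √19.000 = 4.359 days.
Z = (31 − 40) / 4.359 = -2.065
P(T ≤ 31) = Φ(-2.065) ≈ 0.019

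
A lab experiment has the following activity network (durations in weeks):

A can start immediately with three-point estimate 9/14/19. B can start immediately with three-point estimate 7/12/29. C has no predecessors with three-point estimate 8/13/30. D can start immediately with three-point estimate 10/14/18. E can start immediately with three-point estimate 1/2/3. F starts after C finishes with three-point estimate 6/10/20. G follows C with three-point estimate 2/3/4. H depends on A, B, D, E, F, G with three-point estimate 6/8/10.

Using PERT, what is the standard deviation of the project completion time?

te_A = (9 + 4·14 + 19)/6 = 84/6 = 14; σ²_A = ((19−9)/6)² = 2.778
te_B = (7 + 4·12 + 29)/6 = 84/6 = 14; σ²_B = ((29−7)/6)² = 13.444
te_C = (8 + 4·13 + 30)/6 = 90/6 = 15; σ²_C = ((30−8)/6)² = 13.444
te_D = (10 + 4·14 + 18)/6 = 84/6 = 14; σ²_D = ((18−10)/6)² = 1.778
te_E = (1 + 4·2 + 3)/6 = 12/6 = 2; σ²_E = ((3−1)/6)² = 0.111
te_F = (6 + 4·10 + 20)/6 = 66/6 = 11; σ²_F = ((20−6)/6)² = 5.444
te_G = (2 + 4·3 + 4)/6 = 18/6 = 3; σ²_G = ((4−2)/6)² = 0.111
te_H = (6 + 4·8 + 10)/6 = 48/6 = 8; σ²_H = ((10−6)/6)² = 0.444

Forward pass:
ES_A = 0; EF_A = 14
ES_B = 0; EF_B = 14
ES_C = 0; EF_C = 15
ES_D = 0; EF_D = 14
ES_E = 0; EF_E = 2
ES_F = 15; EF_F = 15+11 = 26
ES_G = 15; EF_G = 15+3 = 18
ES_H = max(EF_A=14, EF_B=14, EF_D=14, EF_E=2, EF_F=26, EF_G=18) = 26; EF_H = 26+8 = 34
Expected project duration μ = 34 weeks. Critical path: C → F → H.

Variance along critical path = 13.444 + 5.444 + 0.444 = 19.333
σ = √19.333 = 4.397 weeks

4.40 weeks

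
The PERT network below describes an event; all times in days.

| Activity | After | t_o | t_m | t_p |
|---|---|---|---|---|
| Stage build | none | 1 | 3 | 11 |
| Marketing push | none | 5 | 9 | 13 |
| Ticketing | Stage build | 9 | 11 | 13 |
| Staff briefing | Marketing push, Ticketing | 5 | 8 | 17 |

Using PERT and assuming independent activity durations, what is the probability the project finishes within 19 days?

0.031

te_Stage build = (1 + 4·3 + 11)/6 = 24/6 = 4; σ²_Stage build = ((11−1)/6)² = 2.778
te_Marketing push = (5 + 4·9 + 13)/6 = 54/6 = 9; σ²_Marketing push = ((13−5)/6)² = 1.778
te_Ticketing = (9 + 4·11 + 13)/6 = 66/6 = 11; σ²_Ticketing = ((13−9)/6)² = 0.444
te_Staff briefing = (5 + 4·8 + 17)/6 = 54/6 = 9; σ²_Staff briefing = ((17−5)/6)² = 4.000

Forward pass:
ES_Stage build = 0; EF_Stage build = 4
ES_Marketing push = 0; EF_Marketing push = 9
ES_Ticketing = 4; EF_Ticketing = 4+11 = 15
ES_Staff briefing = max(EF_Marketing push=9, EF_Ticketing=15) = 15; EF_Staff briefing = 15+9 = 24
Expected project duration μ = 24 days. Critical path: Stage build → Ticketing → Staff briefing.

Variance along critical path = 2.778 + 0.444 + 4.000 = 7.222; σ = √7.222 = 2.687 days.
Z = (19 − 24) / 2.687 = -1.861
P(T ≤ 19) = Φ(-1.861) ≈ 0.031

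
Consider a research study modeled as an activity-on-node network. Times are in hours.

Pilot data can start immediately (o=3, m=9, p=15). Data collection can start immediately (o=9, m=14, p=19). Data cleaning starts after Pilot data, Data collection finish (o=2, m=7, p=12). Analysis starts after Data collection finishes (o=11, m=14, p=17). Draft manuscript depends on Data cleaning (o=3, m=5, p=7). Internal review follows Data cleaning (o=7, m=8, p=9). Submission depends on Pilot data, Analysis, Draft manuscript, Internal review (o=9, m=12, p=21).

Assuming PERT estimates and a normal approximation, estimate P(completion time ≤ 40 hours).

0.260

te_Pilot data = (3 + 4·9 + 15)/6 = 54/6 = 9; σ²_Pilot data = ((15−3)/6)² = 4.000
te_Data collection = (9 + 4·14 + 19)/6 = 84/6 = 14; σ²_Data collection = ((19−9)/6)² = 2.778
te_Data cleaning = (2 + 4·7 + 12)/6 = 42/6 = 7; σ²_Data cleaning = ((12−2)/6)² = 2.778
te_Analysis = (11 + 4·14 + 17)/6 = 84/6 = 14; σ²_Analysis = ((17−11)/6)² = 1.000
te_Draft manuscript = (3 + 4·5 + 7)/6 = 30/6 = 5; σ²_Draft manuscript = ((7−3)/6)² = 0.444
te_Internal review = (7 + 4·8 + 9)/6 = 48/6 = 8; σ²_Internal review = ((9−7)/6)² = 0.111
te_Submission = (9 + 4·12 + 21)/6 = 78/6 = 13; σ²_Submission = ((21−9)/6)² = 4.000

Forward pass:
ES_Pilot data = 0; EF_Pilot data = 9
ES_Data collection = 0; EF_Data collection = 14
ES_Data cleaning = max(EF_Pilot data=9, EF_Data collection=14) = 14; EF_Data cleaning = 14+7 = 21
ES_Analysis = 14; EF_Analysis = 14+14 = 28
ES_Draft manuscript = 21; EF_Draft manuscript = 21+5 = 26
ES_Internal review = 21; EF_Internal review = 21+8 = 29
ES_Submission = max(EF_Pilot data=9, EF_Analysis=28, EF_Draft manuscript=26, EF_Internal review=29) = 29; EF_Submission = 29+13 = 42
Expected project duration μ = 42 hours. Critical path: Data collection → Data cleaning → Internal review → Submission.

Variance along critical path = 2.778 + 2.778 + 0.111 + 4.000 = 9.667; σ = √9.667 = 3.109 hours.
Z = (40 − 42) / 3.109 = -0.643
P(T ≤ 40) = Φ(-0.643) ≈ 0.260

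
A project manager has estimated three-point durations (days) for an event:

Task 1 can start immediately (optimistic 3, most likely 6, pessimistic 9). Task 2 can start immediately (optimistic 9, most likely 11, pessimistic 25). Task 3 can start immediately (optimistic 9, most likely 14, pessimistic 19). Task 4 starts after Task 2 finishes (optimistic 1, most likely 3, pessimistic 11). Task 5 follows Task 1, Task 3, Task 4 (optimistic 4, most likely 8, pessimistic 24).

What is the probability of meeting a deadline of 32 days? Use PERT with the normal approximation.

te_Task 1 = (3 + 4·6 + 9)/6 = 36/6 = 6; σ²_Task 1 = ((9−3)/6)² = 1.000
te_Task 2 = (9 + 4·11 + 25)/6 = 78/6 = 13; σ²_Task 2 = ((25−9)/6)² = 7.111
te_Task 3 = (9 + 4·14 + 19)/6 = 84/6 = 14; σ²_Task 3 = ((19−9)/6)² = 2.778
te_Task 4 = (1 + 4·3 + 11)/6 = 24/6 = 4; σ²_Task 4 = ((11−1)/6)² = 2.778
te_Task 5 = (4 + 4·8 + 24)/6 = 60/6 = 10; σ²_Task 5 = ((24−4)/6)² = 11.111

Forward pass:
ES_Task 1 = 0; EF_Task 1 = 6
ES_Task 2 = 0; EF_Task 2 = 13
ES_Task 3 = 0; EF_Task 3 = 14
ES_Task 4 = 13; EF_Task 4 = 13+4 = 17
ES_Task 5 = max(EF_Task 1=6, EF_Task 3=14, EF_Task 4=17) = 17; EF_Task 5 = 17+10 = 27
Expected project duration μ = 27 days. Critical path: Task 2 → Task 4 → Task 5.

Variance along critical path = 7.111 + 2.778 + 11.111 = 21.000; σ = √21.000 = 4.583 days.
Z = (32 − 27) / 4.583 = 1.091
P(T ≤ 32) = Φ(1.091) ≈ 0.862

0.862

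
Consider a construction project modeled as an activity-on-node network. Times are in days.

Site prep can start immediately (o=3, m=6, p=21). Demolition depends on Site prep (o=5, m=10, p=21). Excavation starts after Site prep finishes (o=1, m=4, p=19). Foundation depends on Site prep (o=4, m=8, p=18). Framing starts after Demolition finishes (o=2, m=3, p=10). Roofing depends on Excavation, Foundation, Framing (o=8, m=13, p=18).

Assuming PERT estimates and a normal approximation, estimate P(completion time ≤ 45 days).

te_Site prep = (3 + 4·6 + 21)/6 = 48/6 = 8; σ²_Site prep = ((21−3)/6)² = 9.000
te_Demolition = (5 + 4·10 + 21)/6 = 66/6 = 11; σ²_Demolition = ((21−5)/6)² = 7.111
te_Excavation = (1 + 4·4 + 19)/6 = 36/6 = 6; σ²_Excavation = ((19−1)/6)² = 9.000
te_Foundation = (4 + 4·8 + 18)/6 = 54/6 = 9; σ²_Foundation = ((18−4)/6)² = 5.444
te_Framing = (2 + 4·3 + 10)/6 = 24/6 = 4; σ²_Framing = ((10−2)/6)² = 1.778
te_Roofing = (8 + 4·13 + 18)/6 = 78/6 = 13; σ²_Roofing = ((18−8)/6)² = 2.778

Forward pass:
ES_Site prep = 0; EF_Site prep = 8
ES_Demolition = 8; EF_Demolition = 8+11 = 19
ES_Excavation = 8; EF_Excavation = 8+6 = 14
ES_Foundation = 8; EF_Foundation = 8+9 = 17
ES_Framing = 19; EF_Framing = 19+4 = 23
ES_Roofing = max(EF_Excavation=14, EF_Foundation=17, EF_Framing=23) = 23; EF_Roofing = 23+13 = 36
Expected project duration μ = 36 days. Critical path: Site prep → Demolition → Framing → Roofing.

Variance along critical path = 9.000 + 7.111 + 1.778 + 2.778 = 20.667; σ = √20.667 = 4.546 days.
Z = (45 − 36) / 4.546 = 1.980
P(T ≤ 45) = Φ(1.980) ≈ 0.976

0.976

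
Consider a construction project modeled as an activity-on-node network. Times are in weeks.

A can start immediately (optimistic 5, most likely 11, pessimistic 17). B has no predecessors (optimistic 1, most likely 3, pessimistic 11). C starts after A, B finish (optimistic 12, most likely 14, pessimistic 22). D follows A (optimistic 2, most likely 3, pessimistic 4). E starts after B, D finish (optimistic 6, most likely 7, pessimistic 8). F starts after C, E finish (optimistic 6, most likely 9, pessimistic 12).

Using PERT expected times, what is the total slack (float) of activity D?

te_A = (5 + 4·11 + 17)/6 = 66/6 = 11
te_B = (1 + 4·3 + 11)/6 = 24/6 = 4
te_C = (12 + 4·14 + 22)/6 = 90/6 = 15
te_D = (2 + 4·3 + 4)/6 = 18/6 = 3
te_E = (6 + 4·7 + 8)/6 = 42/6 = 7
te_F = (6 + 4·9 + 12)/6 = 54/6 = 9

Forward pass:
ES_A = 0; EF_A = 11
ES_B = 0; EF_B = 4
ES_C = max(EF_A=11, EF_B=4) = 11; EF_C = 11+15 = 26
ES_D = 11; EF_D = 11+3 = 14
ES_E = max(EF_B=4, EF_D=14) = 14; EF_E = 14+7 = 21
ES_F = max(EF_C=26, EF_E=21) = 26; EF_F = 26+9 = 35
Expected project duration μ = 35 weeks. Critical path: A → C → F.

Backward pass:
LF_F = 35; LS_F = 35−9 = 26
LF_E = LS_F = 26; LS_E = 26−7 = 19
LF_D = LS_E = 19; LS_D = 19−3 = 16
LF_C = LS_F = 26; LS_C = 26−15 = 11
LF_B = min(LS_C=11, LS_E=19) = 11; LS_B = 11−4 = 7
LF_A = min(LS_C=11, LS_D=16) = 11; LS_A = 11−11 = 0
Slack_D = LS_D − ES_D = 16 − 11 = 5

5 weeks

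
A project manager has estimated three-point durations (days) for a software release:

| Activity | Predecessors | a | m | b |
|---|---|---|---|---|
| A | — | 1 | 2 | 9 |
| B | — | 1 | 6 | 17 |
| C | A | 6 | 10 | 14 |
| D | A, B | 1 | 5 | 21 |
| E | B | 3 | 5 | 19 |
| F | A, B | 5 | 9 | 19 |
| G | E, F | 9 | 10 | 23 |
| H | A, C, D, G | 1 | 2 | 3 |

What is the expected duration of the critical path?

31 days

te_A = (1 + 4·2 + 9)/6 = 18/6 = 3
te_B = (1 + 4·6 + 17)/6 = 42/6 = 7
te_C = (6 + 4·10 + 14)/6 = 60/6 = 10
te_D = (1 + 4·5 + 21)/6 = 42/6 = 7
te_E = (3 + 4·5 + 19)/6 = 42/6 = 7
te_F = (5 + 4·9 + 19)/6 = 60/6 = 10
te_G = (9 + 4·10 + 23)/6 = 72/6 = 12
te_H = (1 + 4·2 + 3)/6 = 12/6 = 2

Forward pass:
ES_A = 0; EF_A = 3
ES_B = 0; EF_B = 7
ES_C = 3; EF_C = 3+10 = 13
ES_D = max(EF_A=3, EF_B=7) = 7; EF_D = 7+7 = 14
ES_E = 7; EF_E = 7+7 = 14
ES_F = max(EF_A=3, EF_B=7) = 7; EF_F = 7+10 = 17
ES_G = max(EF_E=14, EF_F=17) = 17; EF_G = 17+12 = 29
ES_H = max(EF_A=3, EF_C=13, EF_D=14, EF_G=29) = 29; EF_H = 29+2 = 31
Expected project duration μ = 31 days. Critical path: B → F → G → H.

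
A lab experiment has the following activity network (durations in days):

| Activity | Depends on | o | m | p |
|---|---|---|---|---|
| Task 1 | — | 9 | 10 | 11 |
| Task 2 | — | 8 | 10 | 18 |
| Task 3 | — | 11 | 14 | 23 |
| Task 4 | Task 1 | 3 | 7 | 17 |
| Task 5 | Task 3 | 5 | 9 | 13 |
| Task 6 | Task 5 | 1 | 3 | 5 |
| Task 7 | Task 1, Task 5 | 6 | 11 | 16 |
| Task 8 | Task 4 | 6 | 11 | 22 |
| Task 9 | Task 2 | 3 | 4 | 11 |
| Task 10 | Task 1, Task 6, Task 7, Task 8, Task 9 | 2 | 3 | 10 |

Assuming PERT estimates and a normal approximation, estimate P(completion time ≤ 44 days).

te_Task 1 = (9 + 4·10 + 11)/6 = 60/6 = 10; σ²_Task 1 = ((11−9)/6)² = 0.111
te_Task 2 = (8 + 4·10 + 18)/6 = 66/6 = 11; σ²_Task 2 = ((18−8)/6)² = 2.778
te_Task 3 = (11 + 4·14 + 23)/6 = 90/6 = 15; σ²_Task 3 = ((23−11)/6)² = 4.000
te_Task 4 = (3 + 4·7 + 17)/6 = 48/6 = 8; σ²_Task 4 = ((17−3)/6)² = 5.444
te_Task 5 = (5 + 4·9 + 13)/6 = 54/6 = 9; σ²_Task 5 = ((13−5)/6)² = 1.778
te_Task 6 = (1 + 4·3 + 5)/6 = 18/6 = 3; σ²_Task 6 = ((5−1)/6)² = 0.444
te_Task 7 = (6 + 4·11 + 16)/6 = 66/6 = 11; σ²_Task 7 = ((16−6)/6)² = 2.778
te_Task 8 = (6 + 4·11 + 22)/6 = 72/6 = 12; σ²_Task 8 = ((22−6)/6)² = 7.111
te_Task 9 = (3 + 4·4 + 11)/6 = 30/6 = 5; σ²_Task 9 = ((11−3)/6)² = 1.778
te_Task 10 = (2 + 4·3 + 10)/6 = 24/6 = 4; σ²_Task 10 = ((10−2)/6)² = 1.778

Forward pass:
ES_Task 1 = 0; EF_Task 1 = 10
ES_Task 2 = 0; EF_Task 2 = 11
ES_Task 3 = 0; EF_Task 3 = 15
ES_Task 4 = 10; EF_Task 4 = 10+8 = 18
ES_Task 5 = 15; EF_Task 5 = 15+9 = 24
ES_Task 6 = 24; EF_Task 6 = 24+3 = 27
ES_Task 7 = max(EF_Task 1=10, EF_Task 5=24) = 24; EF_Task 7 = 24+11 = 35
ES_Task 8 = 18; EF_Task 8 = 18+12 = 30
ES_Task 9 = 11; EF_Task 9 = 11+5 = 16
ES_Task 10 = max(EF_Task 1=10, EF_Task 6=27, EF_Task 7=35, EF_Task 8=30, EF_Task 9=16) = 35; EF_Task 10 = 35+4 = 39
Expected project duration μ = 39 days. Critical path: Task 3 → Task 5 → Task 7 → Task 10.

Variance along critical path = 4.000 + 1.778 + 2.778 + 1.778 = 10.333; σ = √10.333 = 3.215 days.
Z = (44 − 39) / 3.215 = 1.555
P(T ≤ 44) = Φ(1.555) ≈ 0.940

0.940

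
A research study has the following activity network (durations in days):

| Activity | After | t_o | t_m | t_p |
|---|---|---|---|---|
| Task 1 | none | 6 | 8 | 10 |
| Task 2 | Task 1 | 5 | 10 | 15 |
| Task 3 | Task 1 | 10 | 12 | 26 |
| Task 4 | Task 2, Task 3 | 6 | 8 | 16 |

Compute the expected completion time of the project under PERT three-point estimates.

31 days

te_Task 1 = (6 + 4·8 + 10)/6 = 48/6 = 8
te_Task 2 = (5 + 4·10 + 15)/6 = 60/6 = 10
te_Task 3 = (10 + 4·12 + 26)/6 = 84/6 = 14
te_Task 4 = (6 + 4·8 + 16)/6 = 54/6 = 9

Forward pass:
ES_Task 1 = 0; EF_Task 1 = 8
ES_Task 2 = 8; EF_Task 2 = 8+10 = 18
ES_Task 3 = 8; EF_Task 3 = 8+14 = 22
ES_Task 4 = max(EF_Task 2=18, EF_Task 3=22) = 22; EF_Task 4 = 22+9 = 31
Expected project duration μ = 31 days. Critical path: Task 1 → Task 3 → Task 4.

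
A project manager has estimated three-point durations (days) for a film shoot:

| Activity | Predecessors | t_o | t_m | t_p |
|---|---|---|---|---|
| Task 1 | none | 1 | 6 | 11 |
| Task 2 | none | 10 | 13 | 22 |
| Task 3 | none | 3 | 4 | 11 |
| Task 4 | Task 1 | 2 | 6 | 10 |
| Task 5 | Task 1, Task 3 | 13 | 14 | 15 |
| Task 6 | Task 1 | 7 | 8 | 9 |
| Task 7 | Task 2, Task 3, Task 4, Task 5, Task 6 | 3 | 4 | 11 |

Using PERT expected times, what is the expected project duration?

te_Task 1 = (1 + 4·6 + 11)/6 = 36/6 = 6
te_Task 2 = (10 + 4·13 + 22)/6 = 84/6 = 14
te_Task 3 = (3 + 4·4 + 11)/6 = 30/6 = 5
te_Task 4 = (2 + 4·6 + 10)/6 = 36/6 = 6
te_Task 5 = (13 + 4·14 + 15)/6 = 84/6 = 14
te_Task 6 = (7 + 4·8 + 9)/6 = 48/6 = 8
te_Task 7 = (3 + 4·4 + 11)/6 = 30/6 = 5

Forward pass:
ES_Task 1 = 0; EF_Task 1 = 6
ES_Task 2 = 0; EF_Task 2 = 14
ES_Task 3 = 0; EF_Task 3 = 5
ES_Task 4 = 6; EF_Task 4 = 6+6 = 12
ES_Task 5 = max(EF_Task 1=6, EF_Task 3=5) = 6; EF_Task 5 = 6+14 = 20
ES_Task 6 = 6; EF_Task 6 = 6+8 = 14
ES_Task 7 = max(EF_Task 2=14, EF_Task 3=5, EF_Task 4=12, EF_Task 5=20, EF_Task 6=14) = 20; EF_Task 7 = 20+5 = 25
Expected project duration μ = 25 days. Critical path: Task 1 → Task 5 → Task 7.

25 days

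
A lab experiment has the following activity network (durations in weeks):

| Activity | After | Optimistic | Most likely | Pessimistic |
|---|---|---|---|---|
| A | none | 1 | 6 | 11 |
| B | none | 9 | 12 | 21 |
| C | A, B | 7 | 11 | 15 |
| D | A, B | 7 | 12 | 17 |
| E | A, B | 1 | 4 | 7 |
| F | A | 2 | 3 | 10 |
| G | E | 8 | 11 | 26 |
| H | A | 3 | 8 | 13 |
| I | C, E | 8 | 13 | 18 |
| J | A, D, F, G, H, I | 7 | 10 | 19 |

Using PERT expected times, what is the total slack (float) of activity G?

7 weeks

te_A = (1 + 4·6 + 11)/6 = 36/6 = 6
te_B = (9 + 4·12 + 21)/6 = 78/6 = 13
te_C = (7 + 4·11 + 15)/6 = 66/6 = 11
te_D = (7 + 4·12 + 17)/6 = 72/6 = 12
te_E = (1 + 4·4 + 7)/6 = 24/6 = 4
te_F = (2 + 4·3 + 10)/6 = 24/6 = 4
te_G = (8 + 4·11 + 26)/6 = 78/6 = 13
te_H = (3 + 4·8 + 13)/6 = 48/6 = 8
te_I = (8 + 4·13 + 18)/6 = 78/6 = 13
te_J = (7 + 4·10 + 19)/6 = 66/6 = 11

Forward pass:
ES_A = 0; EF_A = 6
ES_B = 0; EF_B = 13
ES_C = max(EF_A=6, EF_B=13) = 13; EF_C = 13+11 = 24
ES_D = max(EF_A=6, EF_B=13) = 13; EF_D = 13+12 = 25
ES_E = max(EF_A=6, EF_B=13) = 13; EF_E = 13+4 = 17
ES_F = 6; EF_F = 6+4 = 10
ES_G = 17; EF_G = 17+13 = 30
ES_H = 6; EF_H = 6+8 = 14
ES_I = max(EF_C=24, EF_E=17) = 24; EF_I = 24+13 = 37
ES_J = max(EF_A=6, EF_D=25, EF_F=10, EF_G=30, EF_H=14, EF_I=37) = 37; EF_J = 37+11 = 48
Expected project duration μ = 48 weeks. Critical path: B → C → I → J.

Backward pass:
LF_J = 48; LS_J = 48−11 = 37
LF_I = LS_J = 37; LS_I = 37−13 = 24
LF_H = LS_J = 37; LS_H = 37−8 = 29
LF_G = LS_J = 37; LS_G = 37−13 = 24
LF_F = LS_J = 37; LS_F = 37−4 = 33
LF_E = min(LS_G=24, LS_I=24) = 24; LS_E = 24−4 = 20
LF_D = LS_J = 37; LS_D = 37−12 = 25
LF_C = LS_I = 24; LS_C = 24−11 = 13
LF_B = min(LS_C=13, LS_D=25, LS_E=20) = 13; LS_B = 13−13 = 0
LF_A = min(LS_C=13, LS_D=25, LS_E=20, LS_F=33, LS_H=29, LS_J=37) = 13; LS_A = 13−6 = 7
Slack_G = LS_G − ES_G = 24 − 17 = 7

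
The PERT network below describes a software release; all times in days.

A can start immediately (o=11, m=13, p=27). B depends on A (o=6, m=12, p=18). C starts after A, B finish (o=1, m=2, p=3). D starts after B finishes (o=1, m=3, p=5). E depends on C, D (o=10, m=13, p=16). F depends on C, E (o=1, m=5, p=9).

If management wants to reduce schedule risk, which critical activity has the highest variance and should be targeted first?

A

te_A = (11 + 4·13 + 27)/6 = 90/6 = 15; σ²_A = ((27−11)/6)² = 7.111
te_B = (6 + 4·12 + 18)/6 = 72/6 = 12; σ²_B = ((18−6)/6)² = 4.000
te_C = (1 + 4·2 + 3)/6 = 12/6 = 2; σ²_C = ((3−1)/6)² = 0.111
te_D = (1 + 4·3 + 5)/6 = 18/6 = 3; σ²_D = ((5−1)/6)² = 0.444
te_E = (10 + 4·13 + 16)/6 = 78/6 = 13; σ²_E = ((16−10)/6)² = 1.000
te_F = (1 + 4·5 + 9)/6 = 30/6 = 5; σ²_F = ((9−1)/6)² = 1.778

Forward pass:
ES_A = 0; EF_A = 15
ES_B = 15; EF_B = 15+12 = 27
ES_C = max(EF_A=15, EF_B=27) = 27; EF_C = 27+2 = 29
ES_D = 27; EF_D = 27+3 = 30
ES_E = max(EF_C=29, EF_D=30) = 30; EF_E = 30+13 = 43
ES_F = max(EF_C=29, EF_E=43) = 43; EF_F = 43+5 = 48
Expected project duration μ = 48 days. Critical path: A → B → D → E → F.

Variances on critical path: σ²_A=7.111, σ²_B=4.000, σ²_D=0.444, σ²_E=1.000, σ²_F=1.778.
Largest is σ²_A = 7.111.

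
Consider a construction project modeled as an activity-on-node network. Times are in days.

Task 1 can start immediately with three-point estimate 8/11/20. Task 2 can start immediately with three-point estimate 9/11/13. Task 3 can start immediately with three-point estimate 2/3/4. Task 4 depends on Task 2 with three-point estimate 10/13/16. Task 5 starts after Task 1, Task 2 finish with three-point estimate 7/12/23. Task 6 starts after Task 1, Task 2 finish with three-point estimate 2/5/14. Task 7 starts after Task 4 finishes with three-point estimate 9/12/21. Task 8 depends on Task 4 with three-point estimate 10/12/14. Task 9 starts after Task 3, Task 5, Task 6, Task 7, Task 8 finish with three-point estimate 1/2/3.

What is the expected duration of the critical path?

te_Task 1 = (8 + 4·11 + 20)/6 = 72/6 = 12
te_Task 2 = (9 + 4·11 + 13)/6 = 66/6 = 11
te_Task 3 = (2 + 4·3 + 4)/6 = 18/6 = 3
te_Task 4 = (10 + 4·13 + 16)/6 = 78/6 = 13
te_Task 5 = (7 + 4·12 + 23)/6 = 78/6 = 13
te_Task 6 = (2 + 4·5 + 14)/6 = 36/6 = 6
te_Task 7 = (9 + 4·12 + 21)/6 = 78/6 = 13
te_Task 8 = (10 + 4·12 + 14)/6 = 72/6 = 12
te_Task 9 = (1 + 4·2 + 3)/6 = 12/6 = 2

Forward pass:
ES_Task 1 = 0; EF_Task 1 = 12
ES_Task 2 = 0; EF_Task 2 = 11
ES_Task 3 = 0; EF_Task 3 = 3
ES_Task 4 = 11; EF_Task 4 = 11+13 = 24
ES_Task 5 = max(EF_Task 1=12, EF_Task 2=11) = 12; EF_Task 5 = 12+13 = 25
ES_Task 6 = max(EF_Task 1=12, EF_Task 2=11) = 12; EF_Task 6 = 12+6 = 18
ES_Task 7 = 24; EF_Task 7 = 24+13 = 37
ES_Task 8 = 24; EF_Task 8 = 24+12 = 36
ES_Task 9 = max(EF_Task 3=3, EF_Task 5=25, EF_Task 6=18, EF_Task 7=37, EF_Task 8=36) = 37; EF_Task 9 = 37+2 = 39
Expected project duration μ = 39 days. Critical path: Task 2 → Task 4 → Task 7 → Task 9.

39 days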